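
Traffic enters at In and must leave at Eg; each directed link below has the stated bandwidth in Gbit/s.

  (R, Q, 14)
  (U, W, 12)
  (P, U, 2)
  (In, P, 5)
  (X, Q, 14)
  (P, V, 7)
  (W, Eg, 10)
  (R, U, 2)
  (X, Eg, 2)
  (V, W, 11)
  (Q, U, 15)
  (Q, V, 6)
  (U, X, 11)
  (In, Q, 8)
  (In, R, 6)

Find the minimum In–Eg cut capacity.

Augment In→P→U→W→Eg: bottleneck 2, flow now 2.
Augment In→P→V→W→Eg: bottleneck 3, flow now 5.
Augment In→Q→U→W→Eg: bottleneck 5, flow now 10.
Augment In→Q→U→X→Eg: bottleneck 2, flow now 12.
No augmenting path remains; maximum flow = 12.
By max-flow min-cut, the minimum cut capacity equals the max flow.
In the residual graph, reachable from In: {In, P, Q, R, U, V, W, X}.
Min-cut edges: W→Eg (10), X→Eg (2); capacity 10 + 2 = 12.

12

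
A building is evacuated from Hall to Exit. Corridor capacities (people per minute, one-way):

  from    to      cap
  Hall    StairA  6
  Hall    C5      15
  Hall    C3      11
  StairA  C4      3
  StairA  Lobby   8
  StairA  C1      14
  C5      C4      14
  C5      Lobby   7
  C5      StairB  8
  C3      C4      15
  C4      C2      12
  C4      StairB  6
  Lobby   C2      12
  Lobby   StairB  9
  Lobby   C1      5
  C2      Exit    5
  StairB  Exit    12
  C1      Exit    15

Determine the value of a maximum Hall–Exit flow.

Augment Hall→StairA→C1→Exit: bottleneck 6, flow now 6.
Augment Hall→C5→StairB→Exit: bottleneck 8, flow now 14.
Augment Hall→C5→C4→C2→Exit: bottleneck 5, flow now 19.
Augment Hall→C5→C4→StairB→Exit: bottleneck 2, flow now 21.
Augment Hall→C3→C4→StairB→Exit: bottleneck 2, flow now 23.
Augment Hall→C3→C4→C5→Lobby→C1→Exit: bottleneck 5, flow now 28. (uses reverse residual edge)
No augmenting path remains; maximum flow = 28.
In the residual graph, reachable from Hall: {Hall, C5, C3, C4, Lobby, C2, StairB}.
Min-cut edges: Hall→StairA (6), Lobby→C1 (5), C2→Exit (5), StairB→Exit (12); capacity 6 + 5 + 5 + 12 = 28.
This cut is saturated, so no flow can exceed 28.

28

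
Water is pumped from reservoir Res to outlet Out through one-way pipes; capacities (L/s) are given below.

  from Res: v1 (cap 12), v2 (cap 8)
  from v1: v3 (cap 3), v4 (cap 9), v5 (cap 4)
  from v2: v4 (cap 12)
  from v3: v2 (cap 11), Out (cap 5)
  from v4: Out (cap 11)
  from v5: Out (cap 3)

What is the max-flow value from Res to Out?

17

Augment Res→v1→v3→Out: bottleneck 3, flow now 3.
Augment Res→v1→v4→Out: bottleneck 9, flow now 12.
Augment Res→v2→v4→Out: bottleneck 2, flow now 14.
Augment Res→v2→v4→v1→v5→Out: bottleneck 3, flow now 17. (uses reverse residual edge)
No augmenting path remains; maximum flow = 17.
In the residual graph, reachable from Res: {Res, v1, v2, v4, v5}.
Min-cut edges: v1→v3 (3), v4→Out (11), v5→Out (3); capacity 3 + 11 + 3 = 17.
This cut is saturated, so no flow can exceed 17.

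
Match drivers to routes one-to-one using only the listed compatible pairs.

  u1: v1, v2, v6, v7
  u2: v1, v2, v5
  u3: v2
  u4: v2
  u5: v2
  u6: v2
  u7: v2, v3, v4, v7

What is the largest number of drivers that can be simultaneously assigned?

Unit-capacity flow: source→left, listed edges, right→sink; max matching = max flow.
Augmenting path u1→v1 (+1); matched 1.
Augmenting path u2→v2 (+1); matched 2.
Augmenting path u7→v3 (+1); matched 3.
Augmenting path u3→v2→u2→v5 (+1); matched 4.
No augmenting path remains; maximum matching = 4.
König certificate: {u1, u2, u7, v2} is a vertex cover of size 4 (every listed pair touches it), so no matching can be larger.

4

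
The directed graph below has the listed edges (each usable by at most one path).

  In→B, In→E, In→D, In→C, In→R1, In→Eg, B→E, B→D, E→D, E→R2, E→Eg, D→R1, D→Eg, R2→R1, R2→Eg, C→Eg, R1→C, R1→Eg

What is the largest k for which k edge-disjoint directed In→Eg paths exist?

6

Assign every edge capacity 1; by Menger, the answer equals the max flow.
Path In→Eg (+1); total 1.
Path In→E→Eg (+1); total 2.
Path In→D→Eg (+1); total 3.
Path In→C→Eg (+1); total 4.
Path In→R1→Eg (+1); total 5.
Path In→B→E→R2→Eg (+1); total 6.
No residual In→Eg path; max flow = 6.
Certifying cut of size 6: {In→B, In→C, In→D, In→E, In→Eg, In→R1}.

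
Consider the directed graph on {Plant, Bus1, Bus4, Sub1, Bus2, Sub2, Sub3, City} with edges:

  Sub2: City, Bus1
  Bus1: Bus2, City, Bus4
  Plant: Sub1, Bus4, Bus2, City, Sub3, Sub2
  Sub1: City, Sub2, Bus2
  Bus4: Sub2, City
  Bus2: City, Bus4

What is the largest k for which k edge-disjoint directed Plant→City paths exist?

5

Assign every edge capacity 1; by Menger, the answer equals the max flow.
Path Plant→City (+1); total 1.
Path Plant→Bus4→City (+1); total 2.
Path Plant→Sub1→City (+1); total 3.
Path Plant→Bus2→City (+1); total 4.
Path Plant→Sub2→City (+1); total 5.
No residual Plant→City path; max flow = 5.
Certifying cut of size 5: {Plant→Bus2, Plant→Bus4, Plant→City, Plant→Sub1, Plant→Sub2}.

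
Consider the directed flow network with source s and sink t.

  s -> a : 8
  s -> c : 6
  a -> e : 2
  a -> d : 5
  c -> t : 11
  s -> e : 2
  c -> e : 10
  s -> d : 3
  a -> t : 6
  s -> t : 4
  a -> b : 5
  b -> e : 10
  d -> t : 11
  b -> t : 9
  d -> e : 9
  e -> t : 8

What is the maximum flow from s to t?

23

Augment s→t: bottleneck 4, flow now 4.
Augment s→a→t: bottleneck 6, flow now 10.
Augment s→c→t: bottleneck 6, flow now 16.
Augment s→d→t: bottleneck 3, flow now 19.
Augment s→e→t: bottleneck 2, flow now 21.
Augment s→a→b→t: bottleneck 2, flow now 23.
No augmenting path remains; maximum flow = 23.
In the residual graph, reachable from s: {s}.
Min-cut edges: s→a (8), s→c (6), s→d (3), s→e (2), s→t (4); capacity 8 + 6 + 3 + 2 + 4 = 23.
This cut is saturated, so no flow can exceed 23.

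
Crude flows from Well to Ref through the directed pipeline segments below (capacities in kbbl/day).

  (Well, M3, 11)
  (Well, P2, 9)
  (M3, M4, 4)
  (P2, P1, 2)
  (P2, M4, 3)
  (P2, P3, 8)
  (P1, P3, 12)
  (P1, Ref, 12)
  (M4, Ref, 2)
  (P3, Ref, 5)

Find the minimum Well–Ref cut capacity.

9

Augment Well→M3→M4→Ref: bottleneck 2, flow now 2.
Augment Well→P2→P1→Ref: bottleneck 2, flow now 4.
Augment Well→P2→P3→Ref: bottleneck 5, flow now 9.
No augmenting path remains; maximum flow = 9.
By max-flow min-cut, the minimum cut capacity equals the max flow.
In the residual graph, reachable from Well: {Well, M3, P2, M4, P3}.
Min-cut edges: P2→P1 (2), M4→Ref (2), P3→Ref (5); capacity 2 + 2 + 5 = 9.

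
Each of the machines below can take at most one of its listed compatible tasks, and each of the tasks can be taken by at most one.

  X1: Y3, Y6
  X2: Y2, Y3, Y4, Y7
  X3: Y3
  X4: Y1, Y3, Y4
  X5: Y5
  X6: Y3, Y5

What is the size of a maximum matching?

5

Unit-capacity flow: source→left, listed edges, right→sink; max matching = max flow.
Augmenting path X1→Y3 (+1); matched 1.
Augmenting path X2→Y2 (+1); matched 2.
Augmenting path X4→Y1 (+1); matched 3.
Augmenting path X5→Y5 (+1); matched 4.
Augmenting path X3→Y3→X1→Y6 (+1); matched 5.
No augmenting path remains; maximum matching = 5.
König certificate: {X1, X2, X4, Y3, Y5} is a vertex cover of size 5 (every listed pair touches it), so no matching can be larger.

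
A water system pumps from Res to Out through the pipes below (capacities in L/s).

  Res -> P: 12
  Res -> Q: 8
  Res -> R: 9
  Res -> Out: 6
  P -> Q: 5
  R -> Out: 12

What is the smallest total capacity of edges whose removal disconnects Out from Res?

Augment Res→Out: bottleneck 6, flow now 6.
Augment Res→R→Out: bottleneck 9, flow now 15.
No augmenting path remains; maximum flow = 15.
By max-flow min-cut, the minimum cut capacity equals the max flow.
In the residual graph, reachable from Res: {Res, P, Q}.
Min-cut edges: Res→R (9), Res→Out (6); capacity 9 + 6 = 15.

15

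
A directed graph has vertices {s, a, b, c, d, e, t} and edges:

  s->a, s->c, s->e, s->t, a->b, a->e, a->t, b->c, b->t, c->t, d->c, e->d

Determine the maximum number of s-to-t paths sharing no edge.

Assign every edge capacity 1; by Menger, the answer equals the max flow.
Path s→t (+1); total 1.
Path s→a→t (+1); total 2.
Path s→c→t (+1); total 3.
No residual s→t path; max flow = 3.
Certifying cut of size 3: {c→t, s→a, s→t}.

3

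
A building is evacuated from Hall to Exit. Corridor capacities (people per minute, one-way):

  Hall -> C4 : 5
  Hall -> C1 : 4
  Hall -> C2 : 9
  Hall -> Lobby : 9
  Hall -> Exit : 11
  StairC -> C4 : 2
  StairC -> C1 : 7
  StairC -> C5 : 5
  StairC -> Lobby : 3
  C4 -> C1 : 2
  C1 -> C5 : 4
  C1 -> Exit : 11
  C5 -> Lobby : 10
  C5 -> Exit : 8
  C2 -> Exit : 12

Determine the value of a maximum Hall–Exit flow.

Augment Hall→Exit: bottleneck 11, flow now 11.
Augment Hall→C1→Exit: bottleneck 4, flow now 15.
Augment Hall→C2→Exit: bottleneck 9, flow now 24.
Augment Hall→C4→C1→Exit: bottleneck 2, flow now 26.
No augmenting path remains; maximum flow = 26.
In the residual graph, reachable from Hall: {Hall, C4, Lobby}.
Min-cut edges: Hall→C1 (4), Hall→C2 (9), Hall→Exit (11), C4→C1 (2); capacity 4 + 9 + 11 + 2 = 26.
This cut is saturated, so no flow can exceed 26.

26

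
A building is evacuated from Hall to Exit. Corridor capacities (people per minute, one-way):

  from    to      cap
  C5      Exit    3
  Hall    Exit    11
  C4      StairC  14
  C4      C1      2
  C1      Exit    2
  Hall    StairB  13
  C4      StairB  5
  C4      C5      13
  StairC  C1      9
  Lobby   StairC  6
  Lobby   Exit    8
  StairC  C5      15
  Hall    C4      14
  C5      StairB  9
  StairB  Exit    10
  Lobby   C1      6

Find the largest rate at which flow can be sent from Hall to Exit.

26

Augment Hall→Exit: bottleneck 11, flow now 11.
Augment Hall→StairB→Exit: bottleneck 10, flow now 21.
Augment Hall→C4→C5→Exit: bottleneck 3, flow now 24.
Augment Hall→C4→C1→Exit: bottleneck 2, flow now 26.
No augmenting path remains; maximum flow = 26.
In the residual graph, reachable from Hall: {Hall, C4, StairC, C5, C1, StairB}.
Min-cut edges: Hall→Exit (11), C5→Exit (3), C1→Exit (2), StairB→Exit (10); capacity 11 + 3 + 2 + 10 = 26.
This cut is saturated, so no flow can exceed 26.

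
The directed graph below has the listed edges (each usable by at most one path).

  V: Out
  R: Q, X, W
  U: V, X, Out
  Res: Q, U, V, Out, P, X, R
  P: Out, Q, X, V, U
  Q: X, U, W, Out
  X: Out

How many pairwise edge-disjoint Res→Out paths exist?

Assign every edge capacity 1; by Menger, the answer equals the max flow.
Path Res→Out (+1); total 1.
Path Res→P→Out (+1); total 2.
Path Res→Q→Out (+1); total 3.
Path Res→U→Out (+1); total 4.
Path Res→V→Out (+1); total 5.
Path Res→X→Out (+1); total 6.
No residual Res→Out path; max flow = 6.
Certifying cut of size 6: {Q→Out, Res→Out, Res→P, U→Out, V→Out, X→Out}.

6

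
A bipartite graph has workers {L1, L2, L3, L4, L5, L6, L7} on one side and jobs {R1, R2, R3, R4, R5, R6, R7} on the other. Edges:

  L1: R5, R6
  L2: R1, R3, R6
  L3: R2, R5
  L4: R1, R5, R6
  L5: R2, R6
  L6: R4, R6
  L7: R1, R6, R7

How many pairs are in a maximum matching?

7

Unit-capacity flow: source→left, listed edges, right→sink; max matching = max flow.
Augmenting path L1→R5 (+1); matched 1.
Augmenting path L2→R1 (+1); matched 2.
Augmenting path L3→R2 (+1); matched 3.
Augmenting path L4→R6 (+1); matched 4.
Augmenting path L6→R4 (+1); matched 5.
Augmenting path L7→R7 (+1); matched 6.
Augmenting path L5→R6→L4→R1→L2→R3 (+1); matched 7.
No augmenting path remains; maximum matching = 7.
König certificate: {L1, L2, L3, L4, L5, L6, L7} is a vertex cover of size 7 (every listed pair touches it), so no matching can be larger.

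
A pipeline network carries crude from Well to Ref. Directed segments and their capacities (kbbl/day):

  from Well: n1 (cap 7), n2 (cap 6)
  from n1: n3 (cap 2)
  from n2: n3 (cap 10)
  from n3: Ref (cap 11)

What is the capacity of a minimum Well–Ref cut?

8

Augment Well→n1→n3→Ref: bottleneck 2, flow now 2.
Augment Well→n2→n3→Ref: bottleneck 6, flow now 8.
No augmenting path remains; maximum flow = 8.
By max-flow min-cut, the minimum cut capacity equals the max flow.
In the residual graph, reachable from Well: {Well, n1}.
Min-cut edges: Well→n2 (6), n1→n3 (2); capacity 6 + 2 = 8.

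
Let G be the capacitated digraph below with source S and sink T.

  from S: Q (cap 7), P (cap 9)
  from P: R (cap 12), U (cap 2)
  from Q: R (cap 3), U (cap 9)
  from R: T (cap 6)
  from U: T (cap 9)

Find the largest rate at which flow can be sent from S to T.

15

Augment S→P→R→T: bottleneck 6, flow now 6.
Augment S→P→U→T: bottleneck 2, flow now 8.
Augment S→Q→U→T: bottleneck 7, flow now 15.
No augmenting path remains; maximum flow = 15.
In the residual graph, reachable from S: {S, P, R}.
Min-cut edges: S→Q (7), P→U (2), R→T (6); capacity 7 + 2 + 6 = 15.
This cut is saturated, so no flow can exceed 15.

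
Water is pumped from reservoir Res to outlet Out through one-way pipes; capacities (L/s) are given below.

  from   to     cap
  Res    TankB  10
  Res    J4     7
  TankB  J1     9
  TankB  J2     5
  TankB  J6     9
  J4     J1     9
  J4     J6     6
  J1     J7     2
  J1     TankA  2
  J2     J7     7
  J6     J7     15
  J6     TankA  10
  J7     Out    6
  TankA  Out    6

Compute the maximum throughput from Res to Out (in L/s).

12

Augment Res→TankB→J1→J7→Out: bottleneck 2, flow now 2.
Augment Res→TankB→J1→TankA→Out: bottleneck 2, flow now 4.
Augment Res→TankB→J2→J7→Out: bottleneck 4, flow now 8.
Augment Res→TankB→J6→TankA→Out: bottleneck 2, flow now 10.
Augment Res→J4→J6→TankA→Out: bottleneck 2, flow now 12.
No augmenting path remains; maximum flow = 12.
In the residual graph, reachable from Res: {Res, TankB, J4, J1, J2, J6, J7, TankA}.
Min-cut edges: J7→Out (6), TankA→Out (6); capacity 6 + 6 = 12.
This cut is saturated, so no flow can exceed 12.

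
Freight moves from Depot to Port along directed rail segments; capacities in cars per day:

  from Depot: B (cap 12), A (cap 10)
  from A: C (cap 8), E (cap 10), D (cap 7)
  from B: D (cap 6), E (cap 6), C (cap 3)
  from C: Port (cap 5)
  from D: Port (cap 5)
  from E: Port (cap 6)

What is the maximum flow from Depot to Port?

Augment Depot→A→C→Port: bottleneck 5, flow now 5.
Augment Depot→A→D→Port: bottleneck 5, flow now 10.
Augment Depot→B→E→Port: bottleneck 6, flow now 16.
No augmenting path remains; maximum flow = 16.
In the residual graph, reachable from Depot: {Depot, A, B, C, D, E}.
Min-cut edges: C→Port (5), D→Port (5), E→Port (6); capacity 5 + 5 + 6 = 16.
This cut is saturated, so no flow can exceed 16.

16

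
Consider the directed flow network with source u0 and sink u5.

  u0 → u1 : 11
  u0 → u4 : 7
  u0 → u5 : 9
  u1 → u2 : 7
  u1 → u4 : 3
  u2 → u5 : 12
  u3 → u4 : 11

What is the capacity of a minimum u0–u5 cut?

16

Augment u0→u5: bottleneck 9, flow now 9.
Augment u0→u1→u2→u5: bottleneck 7, flow now 16.
No augmenting path remains; maximum flow = 16.
By max-flow min-cut, the minimum cut capacity equals the max flow.
In the residual graph, reachable from u0: {u0, u1, u4}.
Min-cut edges: u0→u5 (9), u1→u2 (7); capacity 9 + 7 = 16.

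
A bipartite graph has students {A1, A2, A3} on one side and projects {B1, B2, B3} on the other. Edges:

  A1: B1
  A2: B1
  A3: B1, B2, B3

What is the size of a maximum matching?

Unit-capacity flow: source→left, listed edges, right→sink; max matching = max flow.
Augmenting path A1→B1 (+1); matched 1.
Augmenting path A3→B2 (+1); matched 2.
No augmenting path remains; maximum matching = 2.
König certificate: {A3, B1} is a vertex cover of size 2 (every listed pair touches it), so no matching can be larger.

2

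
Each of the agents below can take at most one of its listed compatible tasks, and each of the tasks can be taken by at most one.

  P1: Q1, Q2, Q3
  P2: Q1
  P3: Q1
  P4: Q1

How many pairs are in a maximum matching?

2

Unit-capacity flow: source→left, listed edges, right→sink; max matching = max flow.
Augmenting path P1→Q1 (+1); matched 1.
Augmenting path P2→Q1→P1→Q2 (+1); matched 2.
No augmenting path remains; maximum matching = 2.
König certificate: {P1, Q1} is a vertex cover of size 2 (every listed pair touches it), so no matching can be larger.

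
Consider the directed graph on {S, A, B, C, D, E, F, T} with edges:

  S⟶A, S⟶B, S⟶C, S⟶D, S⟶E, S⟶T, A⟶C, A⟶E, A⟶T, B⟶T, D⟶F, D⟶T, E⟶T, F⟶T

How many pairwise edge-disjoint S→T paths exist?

5

Assign every edge capacity 1; by Menger, the answer equals the max flow.
Path S→T (+1); total 1.
Path S→A→T (+1); total 2.
Path S→B→T (+1); total 3.
Path S→D→T (+1); total 4.
Path S→E→T (+1); total 5.
No residual S→T path; max flow = 5.
Certifying cut of size 5: {S→A, S→B, S→D, S→E, S→T}.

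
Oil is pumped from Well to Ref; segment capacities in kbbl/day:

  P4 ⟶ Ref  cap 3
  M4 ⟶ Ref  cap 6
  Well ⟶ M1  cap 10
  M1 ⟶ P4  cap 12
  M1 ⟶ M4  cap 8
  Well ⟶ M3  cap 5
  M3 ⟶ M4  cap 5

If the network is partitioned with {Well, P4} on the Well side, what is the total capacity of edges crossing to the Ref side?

18

Edges leaving {Well, P4}: Well→M1 (10), Well→M3 (5), P4→Ref (3).
Cut capacity = 10 + 5 + 3 = 18.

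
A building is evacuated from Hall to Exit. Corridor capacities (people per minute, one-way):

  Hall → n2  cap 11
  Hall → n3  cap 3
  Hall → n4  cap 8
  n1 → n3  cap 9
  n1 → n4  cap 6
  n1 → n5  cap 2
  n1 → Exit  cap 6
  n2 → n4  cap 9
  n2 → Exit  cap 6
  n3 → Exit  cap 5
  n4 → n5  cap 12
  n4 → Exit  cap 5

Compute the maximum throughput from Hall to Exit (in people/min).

Augment Hall→n2→Exit: bottleneck 6, flow now 6.
Augment Hall→n3→Exit: bottleneck 3, flow now 9.
Augment Hall→n4→Exit: bottleneck 5, flow now 14.
No augmenting path remains; maximum flow = 14.
In the residual graph, reachable from Hall: {Hall, n2, n4, n5}.
Min-cut edges: Hall→n3 (3), n2→Exit (6), n4→Exit (5); capacity 3 + 6 + 5 = 14.
This cut is saturated, so no flow can exceed 14.

14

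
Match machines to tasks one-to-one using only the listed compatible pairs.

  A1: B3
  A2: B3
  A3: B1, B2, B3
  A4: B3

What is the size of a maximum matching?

2

Unit-capacity flow: source→left, listed edges, right→sink; max matching = max flow.
Augmenting path A1→B3 (+1); matched 1.
Augmenting path A3→B1 (+1); matched 2.
No augmenting path remains; maximum matching = 2.
König certificate: {A3, B3} is a vertex cover of size 2 (every listed pair touches it), so no matching can be larger.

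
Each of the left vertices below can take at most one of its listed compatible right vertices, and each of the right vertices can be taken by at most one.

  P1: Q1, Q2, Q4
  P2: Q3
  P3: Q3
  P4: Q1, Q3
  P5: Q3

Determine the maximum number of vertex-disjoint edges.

Unit-capacity flow: source→left, listed edges, right→sink; max matching = max flow.
Augmenting path P1→Q1 (+1); matched 1.
Augmenting path P2→Q3 (+1); matched 2.
Augmenting path P4→Q1→P1→Q2 (+1); matched 3.
No augmenting path remains; maximum matching = 3.
König certificate: {P1, P4, Q3} is a vertex cover of size 3 (every listed pair touches it), so no matching can be larger.

3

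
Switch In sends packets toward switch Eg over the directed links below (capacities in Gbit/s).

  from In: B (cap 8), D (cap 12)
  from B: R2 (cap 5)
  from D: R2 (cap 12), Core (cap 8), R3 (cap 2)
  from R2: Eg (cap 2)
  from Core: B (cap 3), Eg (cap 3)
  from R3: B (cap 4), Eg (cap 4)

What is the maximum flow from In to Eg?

Augment In→B→R2→Eg: bottleneck 2, flow now 2.
Augment In→D→Core→Eg: bottleneck 3, flow now 5.
Augment In→D→R3→Eg: bottleneck 2, flow now 7.
No augmenting path remains; maximum flow = 7.
In the residual graph, reachable from In: {In, B, D, R2, Core}.
Min-cut edges: D→R3 (2), R2→Eg (2), Core→Eg (3); capacity 2 + 2 + 3 = 7.
This cut is saturated, so no flow can exceed 7.

7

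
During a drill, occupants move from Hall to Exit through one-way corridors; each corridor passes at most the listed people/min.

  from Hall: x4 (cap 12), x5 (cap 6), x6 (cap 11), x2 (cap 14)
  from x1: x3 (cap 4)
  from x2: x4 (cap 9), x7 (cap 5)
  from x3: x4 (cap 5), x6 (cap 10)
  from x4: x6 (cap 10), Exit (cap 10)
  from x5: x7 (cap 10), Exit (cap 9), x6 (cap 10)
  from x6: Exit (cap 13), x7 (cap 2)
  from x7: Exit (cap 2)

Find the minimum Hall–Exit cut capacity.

31

Augment Hall→x4→Exit: bottleneck 10, flow now 10.
Augment Hall→x5→Exit: bottleneck 6, flow now 16.
Augment Hall→x6→Exit: bottleneck 11, flow now 27.
Augment Hall→x2→x7→Exit: bottleneck 2, flow now 29.
Augment Hall→x4→x6→Exit: bottleneck 2, flow now 31.
No augmenting path remains; maximum flow = 31.
By max-flow min-cut, the minimum cut capacity equals the max flow.
In the residual graph, reachable from Hall: {Hall, x2, x4, x6, x7}.
Min-cut edges: Hall→x5 (6), x4→Exit (10), x6→Exit (13), x7→Exit (2); capacity 6 + 10 + 13 + 2 = 31.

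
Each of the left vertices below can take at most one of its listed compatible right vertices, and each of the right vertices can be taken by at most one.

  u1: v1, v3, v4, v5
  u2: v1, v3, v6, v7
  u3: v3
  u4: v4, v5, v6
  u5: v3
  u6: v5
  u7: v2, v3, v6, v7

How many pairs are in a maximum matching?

6

Unit-capacity flow: source→left, listed edges, right→sink; max matching = max flow.
Augmenting path u1→v1 (+1); matched 1.
Augmenting path u2→v3 (+1); matched 2.
Augmenting path u4→v4 (+1); matched 3.
Augmenting path u6→v5 (+1); matched 4.
Augmenting path u7→v2 (+1); matched 5.
Augmenting path u3→v3→u2→v6 (+1); matched 6.
No augmenting path remains; maximum matching = 6.
König certificate: {u1, u2, u4, u6, u7, v3} is a vertex cover of size 6 (every listed pair touches it), so no matching can be larger.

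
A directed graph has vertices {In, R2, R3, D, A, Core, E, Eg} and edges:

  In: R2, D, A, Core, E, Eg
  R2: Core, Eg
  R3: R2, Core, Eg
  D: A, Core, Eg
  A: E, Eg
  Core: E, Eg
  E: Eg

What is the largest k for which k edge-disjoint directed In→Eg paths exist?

Assign every edge capacity 1; by Menger, the answer equals the max flow.
Path In→Eg (+1); total 1.
Path In→R2→Eg (+1); total 2.
Path In→D→Eg (+1); total 3.
Path In→A→Eg (+1); total 4.
Path In→Core→Eg (+1); total 5.
Path In→E→Eg (+1); total 6.
No residual In→Eg path; max flow = 6.
Certifying cut of size 6: {In→A, In→Core, In→D, In→E, In→Eg, In→R2}.

6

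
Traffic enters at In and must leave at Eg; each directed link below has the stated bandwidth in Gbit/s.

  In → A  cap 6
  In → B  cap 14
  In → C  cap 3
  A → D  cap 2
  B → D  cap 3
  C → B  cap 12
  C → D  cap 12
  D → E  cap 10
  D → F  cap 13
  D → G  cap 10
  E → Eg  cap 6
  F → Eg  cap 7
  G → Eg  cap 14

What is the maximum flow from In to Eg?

8

Augment In→A→D→E→Eg: bottleneck 2, flow now 2.
Augment In→B→D→E→Eg: bottleneck 3, flow now 5.
Augment In→C→D→E→Eg: bottleneck 1, flow now 6.
Augment In→C→D→F→Eg: bottleneck 2, flow now 8.
No augmenting path remains; maximum flow = 8.
In the residual graph, reachable from In: {In, A, B}.
Min-cut edges: In→C (3), A→D (2), B→D (3); capacity 3 + 2 + 3 = 8.
This cut is saturated, so no flow can exceed 8.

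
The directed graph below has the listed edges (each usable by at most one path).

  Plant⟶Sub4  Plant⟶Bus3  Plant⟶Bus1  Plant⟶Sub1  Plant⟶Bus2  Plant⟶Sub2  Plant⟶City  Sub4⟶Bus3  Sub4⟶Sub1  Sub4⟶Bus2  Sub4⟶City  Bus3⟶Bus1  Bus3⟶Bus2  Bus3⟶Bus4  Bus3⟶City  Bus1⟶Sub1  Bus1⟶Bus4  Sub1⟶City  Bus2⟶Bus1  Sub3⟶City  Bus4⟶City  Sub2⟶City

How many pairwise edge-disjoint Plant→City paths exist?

6

Assign every edge capacity 1; by Menger, the answer equals the max flow.
Path Plant→City (+1); total 1.
Path Plant→Sub4→City (+1); total 2.
Path Plant→Bus3→City (+1); total 3.
Path Plant→Sub1→City (+1); total 4.
Path Plant→Sub2→City (+1); total 5.
Path Plant→Bus1→Bus4→City (+1); total 6.
No residual Plant→City path; max flow = 6.
Certifying cut of size 6: {Bus1→Bus4, Plant→Bus3, Plant→City, Plant→Sub2, Plant→Sub4, Sub1→City}.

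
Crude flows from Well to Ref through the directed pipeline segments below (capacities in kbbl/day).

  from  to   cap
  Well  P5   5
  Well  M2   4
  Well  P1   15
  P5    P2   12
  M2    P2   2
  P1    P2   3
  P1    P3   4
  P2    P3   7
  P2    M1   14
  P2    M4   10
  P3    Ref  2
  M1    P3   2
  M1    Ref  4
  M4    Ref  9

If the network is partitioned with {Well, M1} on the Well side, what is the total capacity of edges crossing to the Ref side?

Edges leaving {Well, M1}: Well→P5 (5), Well→M2 (4), Well→P1 (15), M1→P3 (2), M1→Ref (4).
Cut capacity = 5 + 4 + 15 + 2 + 4 = 30.

30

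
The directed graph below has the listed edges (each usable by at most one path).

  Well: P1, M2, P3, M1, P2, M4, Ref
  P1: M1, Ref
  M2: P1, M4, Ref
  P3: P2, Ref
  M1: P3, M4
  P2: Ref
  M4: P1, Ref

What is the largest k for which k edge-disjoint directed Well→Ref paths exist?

Assign every edge capacity 1; by Menger, the answer equals the max flow.
Path Well→Ref (+1); total 1.
Path Well→P1→Ref (+1); total 2.
Path Well→M2→Ref (+1); total 3.
Path Well→P3→Ref (+1); total 4.
Path Well→P2→Ref (+1); total 5.
Path Well→M4→Ref (+1); total 6.
No residual Well→Ref path; max flow = 6.
Certifying cut of size 6: {M4→Ref, P1→Ref, P2→Ref, P3→Ref, Well→M2, Well→Ref}.

6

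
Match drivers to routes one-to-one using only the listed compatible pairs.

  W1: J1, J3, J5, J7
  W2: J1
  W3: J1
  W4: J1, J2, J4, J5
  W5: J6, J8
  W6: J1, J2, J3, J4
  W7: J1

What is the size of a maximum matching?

Unit-capacity flow: source→left, listed edges, right→sink; max matching = max flow.
Augmenting path W1→J1 (+1); matched 1.
Augmenting path W4→J2 (+1); matched 2.
Augmenting path W5→J6 (+1); matched 3.
Augmenting path W6→J3 (+1); matched 4.
Augmenting path W2→J1→W1→J5 (+1); matched 5.
No augmenting path remains; maximum matching = 5.
König certificate: {W1, W4, W5, W6, J1} is a vertex cover of size 5 (every listed pair touches it), so no matching can be larger.

5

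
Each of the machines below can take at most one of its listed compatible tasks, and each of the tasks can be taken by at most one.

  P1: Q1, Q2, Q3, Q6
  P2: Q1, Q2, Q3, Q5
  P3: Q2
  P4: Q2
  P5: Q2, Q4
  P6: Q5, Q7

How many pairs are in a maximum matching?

5

Unit-capacity flow: source→left, listed edges, right→sink; max matching = max flow.
Augmenting path P1→Q1 (+1); matched 1.
Augmenting path P2→Q2 (+1); matched 2.
Augmenting path P5→Q4 (+1); matched 3.
Augmenting path P6→Q5 (+1); matched 4.
Augmenting path P3→Q2→P2→Q3 (+1); matched 5.
No augmenting path remains; maximum matching = 5.
König certificate: {P1, P2, P5, P6, Q2} is a vertex cover of size 5 (every listed pair touches it), so no matching can be larger.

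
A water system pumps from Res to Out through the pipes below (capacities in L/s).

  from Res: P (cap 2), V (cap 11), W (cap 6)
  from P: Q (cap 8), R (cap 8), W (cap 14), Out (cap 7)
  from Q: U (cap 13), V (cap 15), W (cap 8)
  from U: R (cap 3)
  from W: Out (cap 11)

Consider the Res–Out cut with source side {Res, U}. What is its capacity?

Edges leaving {Res, U}: Res→P (2), Res→V (11), Res→W (6), U→R (3).
Cut capacity = 2 + 11 + 6 + 3 = 22.

22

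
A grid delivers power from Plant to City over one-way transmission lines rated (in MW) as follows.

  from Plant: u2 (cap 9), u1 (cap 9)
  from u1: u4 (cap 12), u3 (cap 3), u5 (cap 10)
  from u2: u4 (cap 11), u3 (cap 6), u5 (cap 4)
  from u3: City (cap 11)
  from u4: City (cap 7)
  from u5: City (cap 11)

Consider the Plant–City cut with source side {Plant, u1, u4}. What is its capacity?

Edges leaving {Plant, u1, u4}: Plant→u2 (9), u1→u3 (3), u1→u5 (10), u4→City (7).
Cut capacity = 9 + 3 + 10 + 7 = 29.

29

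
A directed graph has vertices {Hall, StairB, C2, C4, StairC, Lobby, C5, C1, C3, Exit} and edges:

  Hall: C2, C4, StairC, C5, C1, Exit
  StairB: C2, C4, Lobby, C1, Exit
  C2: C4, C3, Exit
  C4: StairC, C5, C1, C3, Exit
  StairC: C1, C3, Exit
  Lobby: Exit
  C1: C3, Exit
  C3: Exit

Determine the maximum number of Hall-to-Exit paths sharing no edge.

5

Assign every edge capacity 1; by Menger, the answer equals the max flow.
Path Hall→Exit (+1); total 1.
Path Hall→C2→Exit (+1); total 2.
Path Hall→C4→Exit (+1); total 3.
Path Hall→StairC→Exit (+1); total 4.
Path Hall→C1→Exit (+1); total 5.
No residual Hall→Exit path; max flow = 5.
Certifying cut of size 5: {Hall→C1, Hall→C2, Hall→C4, Hall→Exit, Hall→StairC}.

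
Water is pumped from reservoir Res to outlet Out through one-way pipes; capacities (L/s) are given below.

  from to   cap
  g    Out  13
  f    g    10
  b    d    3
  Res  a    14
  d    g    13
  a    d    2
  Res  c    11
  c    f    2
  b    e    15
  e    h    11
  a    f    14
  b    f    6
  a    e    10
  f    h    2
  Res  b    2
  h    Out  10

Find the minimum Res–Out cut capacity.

Augment Res→a→d→g→Out: bottleneck 2, flow now 2.
Augment Res→a→e→h→Out: bottleneck 10, flow now 12.
Augment Res→a→f→g→Out: bottleneck 2, flow now 14.
Augment Res→b→d→g→Out: bottleneck 2, flow now 16.
Augment Res→c→f→g→Out: bottleneck 2, flow now 18.
No augmenting path remains; maximum flow = 18.
By max-flow min-cut, the minimum cut capacity equals the max flow.
In the residual graph, reachable from Res: {Res, c}.
Min-cut edges: Res→a (14), Res→b (2), c→f (2); capacity 14 + 2 + 2 = 18.

18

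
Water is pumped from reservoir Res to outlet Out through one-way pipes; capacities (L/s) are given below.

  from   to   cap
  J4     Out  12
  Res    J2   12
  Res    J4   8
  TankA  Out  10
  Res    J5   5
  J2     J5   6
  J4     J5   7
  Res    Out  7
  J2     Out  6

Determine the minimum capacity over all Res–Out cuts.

Augment Res→Out: bottleneck 7, flow now 7.
Augment Res→J2→Out: bottleneck 6, flow now 13.
Augment Res→J4→Out: bottleneck 8, flow now 21.
No augmenting path remains; maximum flow = 21.
By max-flow min-cut, the minimum cut capacity equals the max flow.
In the residual graph, reachable from Res: {Res, J2, J5}.
Min-cut edges: Res→J4 (8), Res→Out (7), J2→Out (6); capacity 8 + 7 + 6 = 21.

21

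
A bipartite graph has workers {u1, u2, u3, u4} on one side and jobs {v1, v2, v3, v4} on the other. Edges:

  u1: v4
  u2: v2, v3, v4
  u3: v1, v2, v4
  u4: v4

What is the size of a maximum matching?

3

Unit-capacity flow: source→left, listed edges, right→sink; max matching = max flow.
Augmenting path u1→v4 (+1); matched 1.
Augmenting path u2→v2 (+1); matched 2.
Augmenting path u3→v1 (+1); matched 3.
No augmenting path remains; maximum matching = 3.
König certificate: {u2, u3, v4} is a vertex cover of size 3 (every listed pair touches it), so no matching can be larger.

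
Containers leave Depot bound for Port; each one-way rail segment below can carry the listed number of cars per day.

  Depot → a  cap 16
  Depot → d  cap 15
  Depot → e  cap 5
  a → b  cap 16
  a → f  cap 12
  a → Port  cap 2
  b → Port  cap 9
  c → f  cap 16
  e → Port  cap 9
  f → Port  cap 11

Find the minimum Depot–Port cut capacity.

Augment Depot→a→Port: bottleneck 2, flow now 2.
Augment Depot→e→Port: bottleneck 5, flow now 7.
Augment Depot→a→b→Port: bottleneck 9, flow now 16.
Augment Depot→a→f→Port: bottleneck 5, flow now 21.
No augmenting path remains; maximum flow = 21.
By max-flow min-cut, the minimum cut capacity equals the max flow.
In the residual graph, reachable from Depot: {Depot, d}.
Min-cut edges: Depot→a (16), Depot→e (5); capacity 16 + 5 = 21.

21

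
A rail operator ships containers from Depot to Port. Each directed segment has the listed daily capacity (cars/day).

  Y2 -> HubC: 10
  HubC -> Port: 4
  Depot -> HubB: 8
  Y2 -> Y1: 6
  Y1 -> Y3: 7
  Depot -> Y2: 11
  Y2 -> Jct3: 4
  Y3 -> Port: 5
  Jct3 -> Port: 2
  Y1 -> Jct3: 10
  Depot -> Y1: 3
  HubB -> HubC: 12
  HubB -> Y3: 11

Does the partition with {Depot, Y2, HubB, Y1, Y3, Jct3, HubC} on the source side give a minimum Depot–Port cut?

Yes — it is a minimum cut (capacity 11).

Given cut capacity: 5 + 2 + 4 = 11.
Augment Depot→Y2→Jct3→Port: bottleneck 2, flow now 2.
Augment Depot→Y2→HubC→Port: bottleneck 4, flow now 6.
Augment Depot→HubB→Y3→Port: bottleneck 5, flow now 11.
No augmenting path remains; maximum flow = 11.
Cut capacity 11 equals the max flow, so it is a minimum cut.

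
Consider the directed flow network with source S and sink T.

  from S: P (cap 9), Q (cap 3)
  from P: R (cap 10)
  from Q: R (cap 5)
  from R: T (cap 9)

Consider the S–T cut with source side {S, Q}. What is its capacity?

Edges leaving {S, Q}: S→P (9), Q→R (5).
Cut capacity = 9 + 5 = 14.

14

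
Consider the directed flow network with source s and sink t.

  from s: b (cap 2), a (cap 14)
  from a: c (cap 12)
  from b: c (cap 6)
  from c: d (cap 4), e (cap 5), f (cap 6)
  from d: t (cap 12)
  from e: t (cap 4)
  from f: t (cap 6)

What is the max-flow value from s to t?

Augment s→a→c→d→t: bottleneck 4, flow now 4.
Augment s→a→c→e→t: bottleneck 4, flow now 8.
Augment s→a→c→f→t: bottleneck 4, flow now 12.
Augment s→b→c→f→t: bottleneck 2, flow now 14.
No augmenting path remains; maximum flow = 14.
In the residual graph, reachable from s: {s, a}.
Min-cut edges: s→b (2), a→c (12); capacity 2 + 12 = 14.
This cut is saturated, so no flow can exceed 14.

14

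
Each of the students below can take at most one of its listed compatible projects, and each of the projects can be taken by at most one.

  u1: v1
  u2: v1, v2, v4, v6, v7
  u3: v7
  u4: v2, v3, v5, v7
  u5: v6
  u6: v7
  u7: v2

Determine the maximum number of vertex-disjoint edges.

6

Unit-capacity flow: source→left, listed edges, right→sink; max matching = max flow.
Augmenting path u1→v1 (+1); matched 1.
Augmenting path u2→v2 (+1); matched 2.
Augmenting path u3→v7 (+1); matched 3.
Augmenting path u4→v3 (+1); matched 4.
Augmenting path u5→v6 (+1); matched 5.
Augmenting path u7→v2→u2→v4 (+1); matched 6.
No augmenting path remains; maximum matching = 6.
König certificate: {u1, u2, u4, u5, u7, v7} is a vertex cover of size 6 (every listed pair touches it), so no matching can be larger.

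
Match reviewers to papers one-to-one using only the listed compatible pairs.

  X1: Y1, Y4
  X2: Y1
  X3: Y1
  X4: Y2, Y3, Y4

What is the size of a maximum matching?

3

Unit-capacity flow: source→left, listed edges, right→sink; max matching = max flow.
Augmenting path X1→Y1 (+1); matched 1.
Augmenting path X4→Y2 (+1); matched 2.
Augmenting path X2→Y1→X1→Y4 (+1); matched 3.
No augmenting path remains; maximum matching = 3.
König certificate: {X1, X4, Y1} is a vertex cover of size 3 (every listed pair touches it), so no matching can be larger.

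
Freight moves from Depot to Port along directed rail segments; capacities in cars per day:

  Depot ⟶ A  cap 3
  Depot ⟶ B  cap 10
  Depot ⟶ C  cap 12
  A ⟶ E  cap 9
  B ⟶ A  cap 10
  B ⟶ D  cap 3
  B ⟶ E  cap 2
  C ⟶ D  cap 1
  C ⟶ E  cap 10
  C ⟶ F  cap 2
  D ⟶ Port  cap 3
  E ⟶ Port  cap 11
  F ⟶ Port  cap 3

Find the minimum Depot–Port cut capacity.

16

Augment Depot→A→E→Port: bottleneck 3, flow now 3.
Augment Depot→B→D→Port: bottleneck 3, flow now 6.
Augment Depot→B→E→Port: bottleneck 2, flow now 8.
Augment Depot→C→E→Port: bottleneck 6, flow now 14.
Augment Depot→C→F→Port: bottleneck 2, flow now 16.
No augmenting path remains; maximum flow = 16.
By max-flow min-cut, the minimum cut capacity equals the max flow.
In the residual graph, reachable from Depot: {Depot, A, B, C, D, E}.
Min-cut edges: C→F (2), D→Port (3), E→Port (11); capacity 2 + 3 + 11 = 16.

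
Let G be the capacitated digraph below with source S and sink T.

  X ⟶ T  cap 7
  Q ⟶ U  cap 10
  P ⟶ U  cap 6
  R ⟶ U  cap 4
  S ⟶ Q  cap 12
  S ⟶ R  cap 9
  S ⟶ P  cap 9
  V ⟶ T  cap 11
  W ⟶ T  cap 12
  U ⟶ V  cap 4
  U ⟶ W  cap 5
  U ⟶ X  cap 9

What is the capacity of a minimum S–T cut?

Augment S→P→U→V→T: bottleneck 4, flow now 4.
Augment S→P→U→W→T: bottleneck 2, flow now 6.
Augment S→Q→U→W→T: bottleneck 3, flow now 9.
Augment S→Q→U→X→T: bottleneck 7, flow now 16.
No augmenting path remains; maximum flow = 16.
By max-flow min-cut, the minimum cut capacity equals the max flow.
In the residual graph, reachable from S: {S, P, Q, R, U, X}.
Min-cut edges: U→V (4), U→W (5), X→T (7); capacity 4 + 5 + 7 = 16.

16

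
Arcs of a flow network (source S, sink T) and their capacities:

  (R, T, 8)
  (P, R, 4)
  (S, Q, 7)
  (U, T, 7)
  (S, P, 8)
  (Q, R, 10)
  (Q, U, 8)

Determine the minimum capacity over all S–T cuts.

11

Augment S→P→R→T: bottleneck 4, flow now 4.
Augment S→Q→R→T: bottleneck 4, flow now 8.
Augment S→Q→U→T: bottleneck 3, flow now 11.
No augmenting path remains; maximum flow = 11.
By max-flow min-cut, the minimum cut capacity equals the max flow.
In the residual graph, reachable from S: {S, P}.
Min-cut edges: S→Q (7), P→R (4); capacity 7 + 4 = 11.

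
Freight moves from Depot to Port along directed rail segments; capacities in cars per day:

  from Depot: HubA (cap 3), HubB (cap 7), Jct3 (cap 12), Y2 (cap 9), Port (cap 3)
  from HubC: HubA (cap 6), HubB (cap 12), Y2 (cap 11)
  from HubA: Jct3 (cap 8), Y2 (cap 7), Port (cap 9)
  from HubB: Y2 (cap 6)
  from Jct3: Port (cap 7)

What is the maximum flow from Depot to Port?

13

Augment Depot→Port: bottleneck 3, flow now 3.
Augment Depot→HubA→Port: bottleneck 3, flow now 6.
Augment Depot→Jct3→Port: bottleneck 7, flow now 13.
No augmenting path remains; maximum flow = 13.
In the residual graph, reachable from Depot: {Depot, HubB, Jct3, Y2}.
Min-cut edges: Depot→HubA (3), Depot→Port (3), Jct3→Port (7); capacity 3 + 3 + 7 = 13.
This cut is saturated, so no flow can exceed 13.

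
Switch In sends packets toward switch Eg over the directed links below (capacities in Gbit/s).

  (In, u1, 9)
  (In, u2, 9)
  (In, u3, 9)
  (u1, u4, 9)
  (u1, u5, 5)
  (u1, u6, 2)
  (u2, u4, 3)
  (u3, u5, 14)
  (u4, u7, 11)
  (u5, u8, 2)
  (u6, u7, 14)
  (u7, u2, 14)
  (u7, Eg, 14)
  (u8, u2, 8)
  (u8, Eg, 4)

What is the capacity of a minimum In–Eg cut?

Augment In→u1→u4→u7→Eg: bottleneck 9, flow now 9.
Augment In→u2→u4→u7→Eg: bottleneck 2, flow now 11.
Augment In→u3→u5→u8→Eg: bottleneck 2, flow now 13.
Augment In→u2→u4→u1→u6→u7→Eg: bottleneck 1, flow now 14. (uses reverse residual edge)
No augmenting path remains; maximum flow = 14.
By max-flow min-cut, the minimum cut capacity equals the max flow.
In the residual graph, reachable from In: {In, u2, u3, u5}.
Min-cut edges: In→u1 (9), u2→u4 (3), u5→u8 (2); capacity 9 + 3 + 2 = 14.

14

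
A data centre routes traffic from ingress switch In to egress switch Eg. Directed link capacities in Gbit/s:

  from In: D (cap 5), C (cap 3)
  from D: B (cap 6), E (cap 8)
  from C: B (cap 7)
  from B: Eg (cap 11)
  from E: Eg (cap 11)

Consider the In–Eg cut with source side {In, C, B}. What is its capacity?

16

Edges leaving {In, C, B}: In→D (5), B→Eg (11).
Cut capacity = 5 + 11 = 16.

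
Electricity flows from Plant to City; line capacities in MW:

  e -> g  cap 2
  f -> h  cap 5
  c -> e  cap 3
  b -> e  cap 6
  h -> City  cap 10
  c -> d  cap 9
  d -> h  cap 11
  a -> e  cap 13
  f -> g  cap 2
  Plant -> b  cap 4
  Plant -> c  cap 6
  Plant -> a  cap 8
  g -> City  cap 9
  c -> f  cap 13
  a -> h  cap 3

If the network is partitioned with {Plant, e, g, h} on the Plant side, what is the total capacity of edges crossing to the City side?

Edges leaving {Plant, e, g, h}: Plant→a (8), Plant→b (4), Plant→c (6), g→City (9), h→City (10).
Cut capacity = 8 + 4 + 6 + 9 + 10 = 37.

37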